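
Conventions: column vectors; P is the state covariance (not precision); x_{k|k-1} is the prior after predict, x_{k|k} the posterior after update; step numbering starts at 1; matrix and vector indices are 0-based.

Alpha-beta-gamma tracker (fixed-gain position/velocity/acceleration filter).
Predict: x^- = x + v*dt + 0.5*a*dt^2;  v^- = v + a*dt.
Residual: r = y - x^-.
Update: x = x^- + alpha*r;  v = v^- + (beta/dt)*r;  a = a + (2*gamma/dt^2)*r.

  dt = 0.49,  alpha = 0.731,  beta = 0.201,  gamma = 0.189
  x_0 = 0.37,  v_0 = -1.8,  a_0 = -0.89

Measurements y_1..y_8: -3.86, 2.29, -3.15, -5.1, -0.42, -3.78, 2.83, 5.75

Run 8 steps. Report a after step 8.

a_post = 10.0266

step 1: x_pred=-0.6188  r=-3.2412  x^+=-2.9881  v^+=-3.5656  a^+=-5.9927
step 2: x_pred=-5.4547  r=7.7447  x^+=0.2067  v^+=-3.3251  a^+=6.2001
step 3: x_pred=-0.6783  r=-2.4717  x^+=-2.4851  v^+=-1.3010  a^+=2.3089
step 4: x_pred=-2.8454  r=-2.2546  x^+=-4.4935  v^+=-1.0945  a^+=-1.2406
step 5: x_pred=-5.1787  r=4.7587  x^+=-1.7001  v^+=0.2497  a^+=6.2513
step 6: x_pred=-0.8273  r=-2.9527  x^+=-2.9857  v^+=2.1016  a^+=1.6027
step 7: x_pred=-1.7635  r=4.5935  x^+=1.5943  v^+=4.7712  a^+=8.8345
step 8: x_pred=4.9928  r=0.7572  x^+=5.5463  v^+=9.4107  a^+=10.0266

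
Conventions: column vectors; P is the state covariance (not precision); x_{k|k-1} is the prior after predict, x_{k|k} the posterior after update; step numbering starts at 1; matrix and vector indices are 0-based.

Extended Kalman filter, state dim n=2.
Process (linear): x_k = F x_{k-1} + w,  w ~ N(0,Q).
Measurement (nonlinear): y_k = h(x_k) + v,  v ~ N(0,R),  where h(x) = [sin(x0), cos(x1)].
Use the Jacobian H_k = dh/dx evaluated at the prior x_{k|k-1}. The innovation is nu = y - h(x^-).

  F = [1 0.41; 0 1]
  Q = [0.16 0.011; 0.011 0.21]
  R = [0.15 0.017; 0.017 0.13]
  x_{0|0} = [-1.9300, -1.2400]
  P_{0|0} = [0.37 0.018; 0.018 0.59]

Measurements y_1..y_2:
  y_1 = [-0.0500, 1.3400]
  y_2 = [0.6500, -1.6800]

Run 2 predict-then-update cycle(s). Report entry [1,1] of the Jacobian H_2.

H_jac[1,1] = 0.3985

step 1: x^-=[-2.4384, -1.2400]  P^-=[0.6439 0.2709; 0.2709 0.8000]  H_jac=[-0.7628 0.0000; 0.0000 0.9458]  S=[0.5247 -0.1784; -0.1784 0.8456]  K=[-0.8976 0.1136; -0.0965 0.8744]  nu=[0.5967, 1.0152]  x^+=[-2.8586, -0.4098]  P^+=[0.1740 -0.0005; -0.0005 0.1185]
step 2: x^-=[-3.0266, -0.4098]  P^-=[0.3535 0.0590; 0.0590 0.3285]  H_jac=[-0.9934 0.0000; 0.0000 0.3985]  S=[0.4988 -0.0064; -0.0064 0.1822]  K=[-0.7026 0.1046; -0.1085 0.7147]  nu=[0.7647, -2.5972]  x^+=[-3.8355, -2.3490]  P^+=[0.1043 0.0041; 0.0041 0.2286]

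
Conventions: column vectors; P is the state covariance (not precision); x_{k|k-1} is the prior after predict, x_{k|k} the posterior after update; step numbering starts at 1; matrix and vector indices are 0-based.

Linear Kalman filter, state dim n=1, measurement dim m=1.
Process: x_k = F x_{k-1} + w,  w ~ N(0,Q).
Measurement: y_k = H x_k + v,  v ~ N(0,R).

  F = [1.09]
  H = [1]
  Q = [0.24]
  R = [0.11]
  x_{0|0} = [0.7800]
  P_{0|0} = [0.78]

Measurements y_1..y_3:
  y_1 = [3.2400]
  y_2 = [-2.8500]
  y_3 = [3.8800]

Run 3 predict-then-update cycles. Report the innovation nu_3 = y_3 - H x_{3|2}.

step 1: x^-=[0.8502]  P^-=[1.1667]  S=[1.2767]  K=[0.9138]  nu=[2.3898]  x^+=[3.0341]  P^+=[0.1005]
step 2: x^-=[3.3072]  P^-=[0.3594]  S=[0.4694]  K=[0.7657]  nu=[-6.1572]  x^+=[-1.4072]  P^+=[0.0842]
step 3: x^-=[-1.5339]  P^-=[0.3401]  S=[0.4501]  K=[0.7556]  nu=[5.4139]  x^+=[2.5568]  P^+=[0.0831]

innov = [5.4139]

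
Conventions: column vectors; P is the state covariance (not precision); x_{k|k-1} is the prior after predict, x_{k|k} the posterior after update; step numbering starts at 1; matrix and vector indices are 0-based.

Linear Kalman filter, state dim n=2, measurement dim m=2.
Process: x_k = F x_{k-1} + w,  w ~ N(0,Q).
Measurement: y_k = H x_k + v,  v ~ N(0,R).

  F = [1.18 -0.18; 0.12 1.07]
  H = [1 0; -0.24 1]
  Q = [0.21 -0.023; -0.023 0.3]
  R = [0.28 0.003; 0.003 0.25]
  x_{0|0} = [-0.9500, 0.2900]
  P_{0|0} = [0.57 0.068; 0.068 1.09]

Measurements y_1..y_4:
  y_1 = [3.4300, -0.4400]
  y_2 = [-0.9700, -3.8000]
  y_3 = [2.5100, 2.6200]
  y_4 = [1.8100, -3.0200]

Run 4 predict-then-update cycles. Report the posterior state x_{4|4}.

x_post = [2.0149, -1.2058]

step 1: x^-=[-1.1732, 0.1963]  P^-=[1.0101 -0.0678; -0.0678 1.5736]  S=[1.2901 -0.3073; -0.3073 1.9144]  K=[0.7739 -0.0378; 0.1510 0.8547]  nu=[4.6032, -0.9179]  x^+=[2.4242, 0.1068]  P^+=[0.2166 0.0448; 0.0448 0.2249]
step 2: x^-=[2.8413, 0.4052]  P^-=[0.4998 0.0200; 0.0200 0.5721]  S=[0.7798 -0.0970; -0.0970 0.8413]  K=[0.6353 -0.0456; 0.1111 0.6871]  nu=[-3.8113, -3.5233]  x^+=[0.5807, -2.4391]  P^+=[0.1777 0.0332; 0.0332 0.1801]
step 3: x^-=[1.1243, -2.5402]  P^-=[0.4492 0.0086; 0.0086 0.5172]  S=[0.7292 -0.0962; -0.0962 0.7890]  K=[0.6093 -0.0514; 0.0996 0.6651]  nu=[1.3857, 5.4300]  x^+=[1.6893, 1.2093]  P^+=[0.1704 0.0299; 0.0299 0.1737]
step 4: x^-=[1.7757, 1.4967]  P^-=[0.4403 0.0047; 0.0047 0.5090]  S=[0.7203 -0.0979; -0.0979 0.7821]  K=[0.6040 -0.0534; 0.0965 0.6615]  nu=[0.0343, -4.0905]  x^+=[2.0149, -1.2058]  P^+=[0.1690 0.0290; 0.0290 0.1726]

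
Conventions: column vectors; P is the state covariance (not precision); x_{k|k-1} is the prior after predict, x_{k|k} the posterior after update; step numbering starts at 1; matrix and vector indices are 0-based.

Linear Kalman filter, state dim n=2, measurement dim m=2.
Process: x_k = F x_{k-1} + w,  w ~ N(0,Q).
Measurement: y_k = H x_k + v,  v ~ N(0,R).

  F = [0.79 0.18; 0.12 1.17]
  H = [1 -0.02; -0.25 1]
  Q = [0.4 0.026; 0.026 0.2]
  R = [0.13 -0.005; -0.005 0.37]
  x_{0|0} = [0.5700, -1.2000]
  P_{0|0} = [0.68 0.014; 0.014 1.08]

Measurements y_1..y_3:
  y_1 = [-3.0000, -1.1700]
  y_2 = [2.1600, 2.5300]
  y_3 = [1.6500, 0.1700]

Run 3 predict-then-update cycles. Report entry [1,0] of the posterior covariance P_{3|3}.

step 1: x^-=[0.2343, -1.3356]  P^-=[0.8634 0.3312; 0.3312 1.6921]  S=[0.9808 0.0781; 0.0781 1.9505]  K=[0.8716 0.0242; 0.2382 0.8155]  nu=[-3.2610, 0.2242]  x^+=[-2.6025, -1.9295]  P^+=[0.1138 0.0331; 0.0331 0.3088]
step 2: x^-=[-2.4033, -2.5698]  P^-=[0.4905 0.1331; 0.1331 0.6337]  S=[0.6154 -0.0065; -0.0065 0.9678]  K=[0.7928 0.0162; 0.2023 0.6218]  nu=[4.5119, 4.4989]  x^+=[1.2467, 1.1402]  P^+=[0.1035 0.0279; 0.0279 0.2360]
step 3: x^-=[1.1901, 1.4836]  P^-=[0.4802 0.1119; 0.1119 0.5324]  S=[0.6059 -0.0232; -0.0232 0.8765]  K=[0.7892 0.0116; 0.1894 0.5805]  nu=[0.4896, -1.0161]  x^+=[1.5647, 0.9864]  P^+=[0.1031 0.0261; 0.0261 0.2204]

P_post[1,0] = 0.0261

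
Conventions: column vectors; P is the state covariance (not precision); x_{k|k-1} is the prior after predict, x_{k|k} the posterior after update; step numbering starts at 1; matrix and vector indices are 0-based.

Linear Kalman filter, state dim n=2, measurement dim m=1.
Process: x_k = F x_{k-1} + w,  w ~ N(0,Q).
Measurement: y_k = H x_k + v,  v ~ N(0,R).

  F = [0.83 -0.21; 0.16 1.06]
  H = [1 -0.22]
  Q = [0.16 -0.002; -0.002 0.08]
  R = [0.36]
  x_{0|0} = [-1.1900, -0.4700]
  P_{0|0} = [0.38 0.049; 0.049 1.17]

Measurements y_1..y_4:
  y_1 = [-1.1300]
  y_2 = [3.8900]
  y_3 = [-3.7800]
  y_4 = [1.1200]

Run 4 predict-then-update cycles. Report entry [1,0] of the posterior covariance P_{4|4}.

step 1: x^-=[-0.8890, -0.6886]  P^-=[0.4563 -0.1705; -0.1705 1.4210]  S=[0.9601]  K=[0.5143; -0.5032]  nu=[-0.3925]  x^+=[-1.0909, -0.4911]  P^+=[0.2023 0.0780; 0.0780 1.1778]
step 2: x^-=[-0.8023, -0.6951]  P^-=[0.3241 -0.1713; -0.1713 1.4351]  S=[0.8290]  K=[0.4365; -0.5875]  nu=[4.5394]  x^+=[1.1790, -3.3621]  P^+=[0.1662 0.0412; 0.0412 1.1489]
step 3: x^-=[1.6846, -3.3752]  P^-=[0.3108 -0.2008; -0.2008 1.3891]  S=[0.8264]  K=[0.4295; -0.6128]  nu=[-6.2072]  x^+=[-0.9816, 0.4285]  P^+=[0.1583 0.0167; 0.0167 1.0788]
step 4: x^-=[-0.9047, 0.2971]  P^-=[0.3108 -0.2070; -0.2070 1.3019]  S=[0.8249]  K=[0.4320; -0.5981]  nu=[2.0901]  x^+=[-0.0018, -0.9530]  P^+=[0.1569 0.0062; 0.0062 1.0068]

P_post[1,0] = 0.0062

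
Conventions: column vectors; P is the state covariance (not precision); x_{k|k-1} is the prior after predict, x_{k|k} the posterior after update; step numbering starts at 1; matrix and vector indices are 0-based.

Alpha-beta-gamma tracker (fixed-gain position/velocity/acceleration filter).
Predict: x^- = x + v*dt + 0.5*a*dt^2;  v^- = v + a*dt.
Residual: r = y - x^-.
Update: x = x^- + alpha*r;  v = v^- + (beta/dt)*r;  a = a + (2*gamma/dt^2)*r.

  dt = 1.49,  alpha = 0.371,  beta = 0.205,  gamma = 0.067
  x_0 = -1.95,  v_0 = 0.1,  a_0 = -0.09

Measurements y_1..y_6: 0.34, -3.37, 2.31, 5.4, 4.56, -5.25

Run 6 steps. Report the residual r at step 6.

step 1: x_pred=-1.9009  r=2.2409  x^+=-1.0695  v^+=0.2742  a^+=0.0453
step 2: x_pred=-0.6107  r=-2.7593  x^+=-1.6344  v^+=-0.0380  a^+=-0.1213
step 3: x_pred=-1.8257  r=4.1357  x^+=-0.2913  v^+=0.3503  a^+=0.1283
step 4: x_pred=0.3731  r=5.0269  x^+=2.2381  v^+=1.2331  a^+=0.4317
step 5: x_pred=4.5547  r=0.0053  x^+=4.5566  v^+=1.8772  a^+=0.4321
step 6: x_pred=7.8332  r=-13.0832  x^+=2.9794  v^+=0.7209  a^+=-0.3576

resid = -13.0832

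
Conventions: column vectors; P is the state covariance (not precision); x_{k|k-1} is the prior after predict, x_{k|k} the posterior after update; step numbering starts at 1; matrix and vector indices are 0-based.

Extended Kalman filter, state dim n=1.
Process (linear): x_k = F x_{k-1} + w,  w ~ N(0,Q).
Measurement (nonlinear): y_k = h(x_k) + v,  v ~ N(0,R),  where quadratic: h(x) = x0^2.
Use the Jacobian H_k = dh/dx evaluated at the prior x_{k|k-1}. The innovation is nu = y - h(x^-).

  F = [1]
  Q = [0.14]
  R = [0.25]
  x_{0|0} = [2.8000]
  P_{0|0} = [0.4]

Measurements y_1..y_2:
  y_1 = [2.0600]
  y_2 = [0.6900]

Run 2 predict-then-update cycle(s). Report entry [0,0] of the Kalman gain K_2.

step 1: x^-=[2.8000]  P^-=[0.5400]  H_jac=[5.6000]  S=[17.1844]  K=[0.1760]  nu=[-5.7800]  x^+=[1.7829]  P^+=[0.0079]
step 2: x^-=[1.7829]  P^-=[0.1479]  H_jac=[3.5657]  S=[2.1299]  K=[0.2475]  nu=[-2.4886]  x^+=[1.1669]  P^+=[0.0174]

K[0,0] = 0.2475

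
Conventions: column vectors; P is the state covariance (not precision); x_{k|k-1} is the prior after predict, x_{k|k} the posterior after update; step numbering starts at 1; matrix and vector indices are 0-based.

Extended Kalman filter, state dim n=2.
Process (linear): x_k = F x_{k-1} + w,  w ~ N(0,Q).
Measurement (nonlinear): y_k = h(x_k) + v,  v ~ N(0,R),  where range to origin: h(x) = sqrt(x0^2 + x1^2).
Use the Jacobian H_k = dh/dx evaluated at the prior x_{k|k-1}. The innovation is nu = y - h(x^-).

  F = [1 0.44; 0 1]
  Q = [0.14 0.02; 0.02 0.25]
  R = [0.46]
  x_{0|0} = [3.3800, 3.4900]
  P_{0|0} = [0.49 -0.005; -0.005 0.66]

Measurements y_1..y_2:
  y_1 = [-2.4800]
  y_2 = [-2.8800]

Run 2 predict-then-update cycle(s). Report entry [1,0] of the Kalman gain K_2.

K[1,0] = -0.6146

step 1: x^-=[4.9156, 3.4900]  P^-=[0.7534 0.3054; 0.3054 0.9100]  H_jac=[0.8154 0.5789]  S=[1.5542]  K=[0.5090; 0.4992]  nu=[-8.5085]  x^+=[0.5847, -0.7574]  P^+=[0.3507 -0.0895; -0.0895 0.5227]
step 2: x^-=[0.2515, -0.7574]  P^-=[0.5131 0.1605; 0.1605 0.7727]  H_jac=[0.3151 -0.9491]  S=[1.1110]  K=[0.0084; -0.6146]  nu=[-3.6780]  x^+=[0.2204, 1.5031]  P^+=[0.5131 0.1663; 0.1663 0.3531]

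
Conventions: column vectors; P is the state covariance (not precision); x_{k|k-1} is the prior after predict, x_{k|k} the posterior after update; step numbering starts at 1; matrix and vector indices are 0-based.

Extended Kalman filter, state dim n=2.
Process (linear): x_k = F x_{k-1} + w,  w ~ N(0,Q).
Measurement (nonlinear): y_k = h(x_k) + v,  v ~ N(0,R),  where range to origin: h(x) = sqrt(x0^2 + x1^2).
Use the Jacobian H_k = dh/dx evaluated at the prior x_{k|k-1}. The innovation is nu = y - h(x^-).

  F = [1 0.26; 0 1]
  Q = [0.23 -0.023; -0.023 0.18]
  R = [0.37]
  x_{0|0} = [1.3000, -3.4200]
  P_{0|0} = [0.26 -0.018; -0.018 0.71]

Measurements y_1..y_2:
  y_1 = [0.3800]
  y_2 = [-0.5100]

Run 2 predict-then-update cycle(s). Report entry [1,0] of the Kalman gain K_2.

step 1: x^-=[0.4108, -3.4200]  P^-=[0.5286 0.1436; 0.1436 0.8900]  H_jac=[0.1193 -0.9929]  S=[1.2209]  K=[-0.0651; -0.7098]  nu=[-3.0646]  x^+=[0.6104, -1.2449]  P^+=[0.5235 0.0872; 0.0872 0.2750]
step 2: x^-=[0.2868, -1.2449]  P^-=[0.8174 0.1356; 0.1356 0.4550]  H_jac=[0.2245 -0.9745]  S=[0.7839]  K=[0.0654; -0.5267]  nu=[-1.7875]  x^+=[0.1698, -0.3033]  P^+=[0.8140 0.1627; 0.1627 0.2375]

K[1,0] = -0.5267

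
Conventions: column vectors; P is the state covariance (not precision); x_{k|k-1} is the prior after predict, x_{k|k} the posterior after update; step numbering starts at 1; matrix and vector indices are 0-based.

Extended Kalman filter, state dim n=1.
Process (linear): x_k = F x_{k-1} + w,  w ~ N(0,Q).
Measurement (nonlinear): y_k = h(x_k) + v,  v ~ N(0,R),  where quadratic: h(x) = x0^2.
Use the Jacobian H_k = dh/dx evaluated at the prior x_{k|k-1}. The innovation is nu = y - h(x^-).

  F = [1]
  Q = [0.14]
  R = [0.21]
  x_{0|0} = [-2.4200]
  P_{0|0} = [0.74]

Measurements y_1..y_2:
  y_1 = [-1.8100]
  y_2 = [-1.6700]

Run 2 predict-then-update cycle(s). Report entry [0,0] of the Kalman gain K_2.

K[0,0] = -0.3950

step 1: x^-=[-2.4200]  P^-=[0.8800]  H_jac=[-4.8400]  S=[20.8245]  K=[-0.2045]  nu=[-7.6664]  x^+=[-0.8520]  P^+=[0.0089]
step 2: x^-=[-0.8520]  P^-=[0.1489]  H_jac=[-1.7040]  S=[0.6423]  K=[-0.3950]  nu=[-2.3959]  x^+=[0.0943]  P^+=[0.0487]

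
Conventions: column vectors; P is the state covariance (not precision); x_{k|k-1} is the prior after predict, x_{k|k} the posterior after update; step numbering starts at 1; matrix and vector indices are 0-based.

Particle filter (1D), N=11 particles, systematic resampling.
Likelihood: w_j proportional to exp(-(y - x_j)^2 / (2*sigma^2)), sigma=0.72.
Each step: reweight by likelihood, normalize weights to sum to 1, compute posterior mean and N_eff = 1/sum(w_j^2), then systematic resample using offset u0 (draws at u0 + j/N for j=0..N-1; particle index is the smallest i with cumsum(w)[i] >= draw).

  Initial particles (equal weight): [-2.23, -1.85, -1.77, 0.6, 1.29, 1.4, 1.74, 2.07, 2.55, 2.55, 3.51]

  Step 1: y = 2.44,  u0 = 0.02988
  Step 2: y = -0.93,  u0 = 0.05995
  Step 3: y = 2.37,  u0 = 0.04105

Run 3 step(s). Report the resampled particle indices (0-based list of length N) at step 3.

resampled_idx = [0, 1, 3, 4, 5, 6, 7, 8, 9, 10, 10]

step 1: w=[0.0000, 0.0000, 0.0000, 0.0085, 0.0624, 0.0787, 0.1392, 0.1957, 0.2207, 0.2207, 0.0740]  mean=2.2287  Neff=5.8560  idx=[4, 5, 6, 7, 7, 7, 8, 8, 9, 9, 10]
step 2: w=[0.5556, 0.3429, 0.0665, 0.0109, 0.0109, 0.0109, 0.0005, 0.0005, 0.0005, 0.0005, 0.0000]  mean=1.3860  Neff=2.3201  idx=[0, 0, 0, 0, 0, 0, 1, 1, 1, 1, 3]
step 3: w=[0.0725, 0.0725, 0.0725, 0.0725, 0.0725, 0.0725, 0.0901, 0.0901, 0.0901, 0.0901, 0.2047]  mean=1.4893  Neff=9.4430  idx=[0, 1, 3, 4, 5, 6, 7, 8, 9, 10, 10]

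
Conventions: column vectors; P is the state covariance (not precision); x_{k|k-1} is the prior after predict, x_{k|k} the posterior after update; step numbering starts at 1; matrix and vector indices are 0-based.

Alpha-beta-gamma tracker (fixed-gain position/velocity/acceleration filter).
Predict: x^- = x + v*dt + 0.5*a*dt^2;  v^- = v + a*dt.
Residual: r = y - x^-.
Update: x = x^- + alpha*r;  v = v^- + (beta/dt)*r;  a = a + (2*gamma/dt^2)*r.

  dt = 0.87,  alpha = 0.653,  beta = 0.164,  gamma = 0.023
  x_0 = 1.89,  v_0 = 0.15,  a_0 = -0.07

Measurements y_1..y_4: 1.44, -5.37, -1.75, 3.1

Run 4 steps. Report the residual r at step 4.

resid = 7.1010

step 1: x_pred=1.9940  r=-0.5540  x^+=1.6322  v^+=-0.0153  a^+=-0.1037
step 2: x_pred=1.5797  r=-6.9497  x^+=-2.9585  v^+=-1.4156  a^+=-0.5260
step 3: x_pred=-4.3891  r=2.6391  x^+=-2.6658  v^+=-1.3757  a^+=-0.3656
step 4: x_pred=-4.0010  r=7.1010  x^+=0.6359  v^+=-0.3553  a^+=0.0659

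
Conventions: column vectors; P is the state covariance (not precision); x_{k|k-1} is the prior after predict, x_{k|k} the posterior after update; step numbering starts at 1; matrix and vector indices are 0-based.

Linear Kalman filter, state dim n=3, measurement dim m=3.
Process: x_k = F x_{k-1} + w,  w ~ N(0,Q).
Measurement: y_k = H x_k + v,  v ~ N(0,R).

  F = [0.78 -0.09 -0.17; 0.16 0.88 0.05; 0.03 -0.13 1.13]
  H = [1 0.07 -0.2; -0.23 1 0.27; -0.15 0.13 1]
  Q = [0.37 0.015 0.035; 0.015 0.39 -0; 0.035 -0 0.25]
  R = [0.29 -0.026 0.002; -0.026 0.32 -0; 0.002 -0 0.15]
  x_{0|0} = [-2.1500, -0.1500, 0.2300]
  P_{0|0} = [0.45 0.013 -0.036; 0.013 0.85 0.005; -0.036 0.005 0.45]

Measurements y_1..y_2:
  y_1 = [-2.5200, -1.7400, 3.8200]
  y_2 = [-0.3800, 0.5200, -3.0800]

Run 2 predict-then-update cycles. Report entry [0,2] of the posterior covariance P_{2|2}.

P_post[0,2] = 0.0433

step 1: x^-=[-1.7026, -0.4645, 0.2149]  P^-=[0.6715 0.0076 -0.0643; 0.0076 1.0644 -0.0712; -0.0643 -0.0712 0.8354]  S=[1.0289 -0.1510 -0.3245; -0.1510 1.4469 0.3294; -0.3245 0.3294 1.0189]  K=[0.6806 -0.0596 0.0751; 0.1650 0.7682 -0.1310; 0.0286 -0.0744 0.8534]  nu=[-0.7419, -1.7251, 3.4101]  x^+=[-1.8488, -2.3589, 3.2322]  P^+=[0.2079 -0.0008 0.0439; -0.0008 0.2556 -0.0527; 0.0439 -0.0527 0.1415]
step 2: x^-=[-1.7792, -2.2100, 3.9035]  P^-=[0.4895 0.0276 0.0584; 0.0276 0.5894 -0.0643; 0.0584 -0.0643 0.4536]  S=[0.7828 -0.0646 -0.0961; -0.0646 0.9137 0.1287; -0.0961 0.1287 0.5893]  K=[0.6204 -0.0448 0.0916; 0.1448 0.6439 -0.1031; 0.0417 -0.0550 0.7596]  nu=[2.3346, 1.2668, -6.9631]  x^+=[-1.0257, -0.3386, -1.3577]  P^+=[0.1898 0.0015 0.0433; 0.0015 0.2142 -0.0428; 0.0433 -0.0428 0.1261]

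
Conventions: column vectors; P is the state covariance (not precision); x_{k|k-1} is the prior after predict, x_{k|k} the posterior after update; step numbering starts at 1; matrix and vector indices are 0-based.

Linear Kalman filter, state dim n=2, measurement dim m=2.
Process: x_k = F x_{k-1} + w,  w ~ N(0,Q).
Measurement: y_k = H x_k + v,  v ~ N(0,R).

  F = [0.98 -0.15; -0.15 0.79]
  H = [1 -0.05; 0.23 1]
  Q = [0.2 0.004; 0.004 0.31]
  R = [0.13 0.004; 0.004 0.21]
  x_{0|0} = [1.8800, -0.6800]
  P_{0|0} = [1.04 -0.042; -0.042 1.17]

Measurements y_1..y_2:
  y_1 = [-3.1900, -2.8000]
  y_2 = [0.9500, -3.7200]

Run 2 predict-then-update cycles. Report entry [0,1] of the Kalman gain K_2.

K[0,1] = 0.0312

step 1: x^-=[1.9444, -0.8192]  P^-=[1.2375 -0.3210; -0.3210 1.0736]  S=[1.4023 -0.0824; -0.0824 1.2014]  K=[0.8958 0.0311; -0.2192 0.8171]  nu=[-5.1754, -2.4280]  x^+=[-2.7671, -1.6688]  P^+=[0.1157 -0.0165; -0.0165 0.1745]
step 2: x^-=[-2.4614, -0.9033]  P^-=[0.3199 -0.0468; -0.0468 0.4254]  S=[0.4557 0.0100; 0.0100 0.6308]  K=[0.7066 0.0312; -0.1640 0.6599]  nu=[3.3663, -2.2506]  x^+=[-0.1531, -2.9405]  P^+=[0.0914 -0.0116; -0.0116 0.1406]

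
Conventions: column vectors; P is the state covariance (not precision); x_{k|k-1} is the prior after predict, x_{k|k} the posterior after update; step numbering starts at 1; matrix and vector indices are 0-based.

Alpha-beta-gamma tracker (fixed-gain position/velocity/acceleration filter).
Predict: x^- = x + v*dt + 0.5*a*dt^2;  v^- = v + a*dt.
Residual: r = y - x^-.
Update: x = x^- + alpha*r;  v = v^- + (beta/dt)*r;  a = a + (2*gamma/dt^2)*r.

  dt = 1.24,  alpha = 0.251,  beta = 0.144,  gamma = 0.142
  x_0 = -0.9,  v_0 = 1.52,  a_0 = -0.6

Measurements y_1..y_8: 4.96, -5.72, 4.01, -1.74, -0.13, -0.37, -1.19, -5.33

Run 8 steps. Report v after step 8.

v_post = 1.9705

step 1: x_pred=0.5235  r=4.4365  x^+=1.6371  v^+=1.2912  a^+=0.2194
step 2: x_pred=3.4069  r=-9.1269  x^+=1.1160  v^+=0.5034  a^+=-1.4663
step 3: x_pred=0.6129  r=3.3971  x^+=1.4656  v^+=-0.9203  a^+=-0.8389
step 4: x_pred=-0.3206  r=-1.4194  x^+=-0.6768  v^+=-2.1254  a^+=-1.1011
step 5: x_pred=-4.1588  r=4.0288  x^+=-3.1476  v^+=-3.0228  a^+=-0.3569
step 6: x_pred=-7.1703  r=6.8003  x^+=-5.4634  v^+=-2.6757  a^+=0.8991
step 7: x_pred=-8.0901  r=6.9001  x^+=-6.3582  v^+=-0.7595  a^+=2.1736
step 8: x_pred=-5.6289  r=0.2989  x^+=-5.5539  v^+=1.9705  a^+=2.2288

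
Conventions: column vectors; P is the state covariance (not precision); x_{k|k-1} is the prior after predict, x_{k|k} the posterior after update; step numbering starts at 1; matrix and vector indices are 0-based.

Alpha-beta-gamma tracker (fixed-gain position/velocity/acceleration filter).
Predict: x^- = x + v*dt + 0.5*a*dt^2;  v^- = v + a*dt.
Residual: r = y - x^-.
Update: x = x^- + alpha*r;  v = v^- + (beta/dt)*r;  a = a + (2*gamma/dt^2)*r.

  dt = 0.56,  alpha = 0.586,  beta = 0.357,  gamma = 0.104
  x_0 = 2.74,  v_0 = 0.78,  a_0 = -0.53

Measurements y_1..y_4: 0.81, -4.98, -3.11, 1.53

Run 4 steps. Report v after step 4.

step 1: x_pred=3.0937  r=-2.2837  x^+=1.7555  v^+=-0.9727  a^+=-2.0447
step 2: x_pred=0.8902  r=-5.8702  x^+=-2.5498  v^+=-5.8599  a^+=-5.9382
step 3: x_pred=-6.7624  r=3.6524  x^+=-4.6221  v^+=-6.8569  a^+=-3.5156
step 4: x_pred=-9.0132  r=10.5432  x^+=-2.8349  v^+=-2.1043  a^+=3.4773

v_post = -2.1043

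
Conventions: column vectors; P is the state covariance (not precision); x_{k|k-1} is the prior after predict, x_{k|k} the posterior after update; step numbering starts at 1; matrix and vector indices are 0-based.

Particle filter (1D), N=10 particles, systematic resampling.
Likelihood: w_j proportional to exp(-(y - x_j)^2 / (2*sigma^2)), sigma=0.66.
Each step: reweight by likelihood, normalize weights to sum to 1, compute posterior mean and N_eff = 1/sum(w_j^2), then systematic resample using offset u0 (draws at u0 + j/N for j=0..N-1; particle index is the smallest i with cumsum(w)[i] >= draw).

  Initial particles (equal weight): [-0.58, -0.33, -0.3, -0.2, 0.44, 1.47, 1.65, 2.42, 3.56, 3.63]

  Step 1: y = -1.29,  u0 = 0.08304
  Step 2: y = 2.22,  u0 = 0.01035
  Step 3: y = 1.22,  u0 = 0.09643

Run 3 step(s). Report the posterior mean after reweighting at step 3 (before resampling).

step 1: w=[0.3687, 0.2283, 0.2135, 0.1682, 0.0212, 0.0001, 0.0000, 0.0000, 0.0000, 0.0000]  mean=-0.3773  Neff=3.8113  idx=[0, 0, 0, 1, 1, 1, 2, 2, 3, 4]
step 2: w=[0.0040, 0.0040, 0.0040, 0.0185, 0.0185, 0.0185, 0.0220, 0.0220, 0.0388, 0.8496]  mean=0.3276  Neff=1.3785  idx=[2, 7, 9, 9, 9, 9, 9, 9, 9, 9]
step 3: w=[0.0060, 0.0173, 0.1221, 0.1221, 0.1221, 0.1221, 0.1221, 0.1221, 0.1221, 0.1221]  mean=0.4211  Neff=8.3621  idx=[2, 3, 4, 5, 5, 6, 7, 8, 9, 9]

post_mean = 0.4211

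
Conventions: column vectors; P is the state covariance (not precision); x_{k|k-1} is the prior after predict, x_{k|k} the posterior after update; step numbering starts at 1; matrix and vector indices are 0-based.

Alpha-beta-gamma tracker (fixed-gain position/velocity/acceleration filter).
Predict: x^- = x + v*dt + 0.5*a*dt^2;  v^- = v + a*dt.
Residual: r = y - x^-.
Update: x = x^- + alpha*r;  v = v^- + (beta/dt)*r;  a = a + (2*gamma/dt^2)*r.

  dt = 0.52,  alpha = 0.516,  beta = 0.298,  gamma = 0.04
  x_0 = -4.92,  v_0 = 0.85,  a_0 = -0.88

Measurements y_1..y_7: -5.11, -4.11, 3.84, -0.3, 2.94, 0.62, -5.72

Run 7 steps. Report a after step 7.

a_post = -3.3517

step 1: x_pred=-4.5970  r=-0.5130  x^+=-4.8617  v^+=0.0984  a^+=-1.0318
step 2: x_pred=-4.9500  r=0.8400  x^+=-4.5166  v^+=0.0433  a^+=-0.7833
step 3: x_pred=-4.6000  r=8.4400  x^+=-0.2449  v^+=4.4727  a^+=1.7138
step 4: x_pred=2.3126  r=-2.6126  x^+=0.9645  v^+=3.8667  a^+=0.9408
step 5: x_pred=3.1024  r=-0.1624  x^+=3.0186  v^+=4.2629  a^+=0.8928
step 6: x_pred=5.3560  r=-4.7360  x^+=2.9122  v^+=2.0130  a^+=-0.5084
step 7: x_pred=3.8903  r=-9.6103  x^+=-1.0686  v^+=-3.7587  a^+=-3.3517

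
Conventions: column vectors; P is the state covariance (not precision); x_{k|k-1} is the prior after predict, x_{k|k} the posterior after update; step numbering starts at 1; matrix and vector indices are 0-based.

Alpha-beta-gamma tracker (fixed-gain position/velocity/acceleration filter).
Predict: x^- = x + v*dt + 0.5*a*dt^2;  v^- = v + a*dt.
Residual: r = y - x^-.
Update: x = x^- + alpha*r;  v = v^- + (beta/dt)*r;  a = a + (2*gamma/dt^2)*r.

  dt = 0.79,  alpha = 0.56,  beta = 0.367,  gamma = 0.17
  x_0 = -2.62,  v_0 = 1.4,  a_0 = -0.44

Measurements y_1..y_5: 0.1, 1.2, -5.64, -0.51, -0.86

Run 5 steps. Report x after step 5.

x_post = -2.6902

step 1: x_pred=-1.6513  r=1.7513  x^+=-0.6706  v^+=1.8660  a^+=0.5141
step 2: x_pred=0.9640  r=0.2360  x^+=1.0961  v^+=2.3818  a^+=0.6427
step 3: x_pred=3.1783  r=-8.8183  x^+=-1.7600  v^+=-1.2071  a^+=-4.1614
step 4: x_pred=-4.0122  r=3.5022  x^+=-2.0509  v^+=-2.8677  a^+=-2.2535
step 5: x_pred=-5.0196  r=4.1596  x^+=-2.6902  v^+=-2.7155  a^+=0.0126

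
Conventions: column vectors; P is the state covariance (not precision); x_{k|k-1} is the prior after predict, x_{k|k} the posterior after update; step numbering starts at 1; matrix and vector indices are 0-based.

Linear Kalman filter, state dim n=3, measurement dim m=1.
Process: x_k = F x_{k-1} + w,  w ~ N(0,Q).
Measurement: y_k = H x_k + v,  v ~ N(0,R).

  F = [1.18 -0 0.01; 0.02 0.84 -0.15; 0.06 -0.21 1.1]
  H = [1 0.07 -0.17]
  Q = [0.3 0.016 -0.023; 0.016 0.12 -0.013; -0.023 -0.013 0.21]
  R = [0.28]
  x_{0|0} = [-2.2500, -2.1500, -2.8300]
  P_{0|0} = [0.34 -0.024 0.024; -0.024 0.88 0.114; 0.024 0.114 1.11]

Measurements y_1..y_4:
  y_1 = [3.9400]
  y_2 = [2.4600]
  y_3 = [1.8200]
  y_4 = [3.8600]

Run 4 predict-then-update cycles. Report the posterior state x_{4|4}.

x_post = [2.4977, 1.1615, -4.9248]

step 1: x^-=[-2.6833, -1.4265, -2.7965]  P^-=[0.7741 -0.0047 0.0502; -0.0047 0.7364 -0.2428; 0.0502 -0.2428 1.5442]  S=[1.0904]  K=[0.7018; 0.0808; -0.2103]  nu=[6.2477]  x^+=[1.7014, -0.9216, -4.1107]  P^+=[0.2371 -0.0666 0.2111; -0.0666 0.7292 -0.2243; 0.2111 -0.2243 1.4960]
step 2: x^-=[1.9665, -0.1235, -4.2262]  P^-=[0.6352 -0.0858 0.3014; -0.0858 0.7213 -0.6028; 0.3014 -0.6028 2.1863]  S=[0.8818]  K=[0.6554; 0.0762; -0.1276]  nu=[-0.2163]  x^+=[1.8247, -0.1400, -4.1986]  P^+=[0.2564 -0.1298 0.3751; -0.1298 0.7162 -0.5943; 0.3751 -0.5943 2.1720]
step 3: x^-=[2.1112, 0.5487, -4.4795]  P^-=[0.6661 -0.1812 0.5396; -0.1812 0.8175 -1.0664; 0.5396 -1.0664 3.1980]  S=[0.8590]  K=[0.6538; 0.0667; -0.0916]  nu=[-1.0911]  x^+=[1.3978, 0.4759, -4.3795]  P^+=[0.2989 -0.2187 0.5910; -0.2187 0.8137 -1.0611; 0.5910 -1.0611 3.1907]
step 4: x^-=[1.6056, 1.0846, -4.8336]  P^-=[0.7304 -0.3119 0.8572; -0.3119 1.0225 -1.6990; 0.8572 -1.6990 4.6815]  S=[0.8560]  K=[0.6575; 0.0567; -0.0673]  nu=[1.3567]  x^+=[2.4977, 1.1615, -4.9248]  P^+=[0.3603 -0.3438 0.8951; -0.3438 1.0198 -1.6957; 0.8951 -1.6957 4.6776]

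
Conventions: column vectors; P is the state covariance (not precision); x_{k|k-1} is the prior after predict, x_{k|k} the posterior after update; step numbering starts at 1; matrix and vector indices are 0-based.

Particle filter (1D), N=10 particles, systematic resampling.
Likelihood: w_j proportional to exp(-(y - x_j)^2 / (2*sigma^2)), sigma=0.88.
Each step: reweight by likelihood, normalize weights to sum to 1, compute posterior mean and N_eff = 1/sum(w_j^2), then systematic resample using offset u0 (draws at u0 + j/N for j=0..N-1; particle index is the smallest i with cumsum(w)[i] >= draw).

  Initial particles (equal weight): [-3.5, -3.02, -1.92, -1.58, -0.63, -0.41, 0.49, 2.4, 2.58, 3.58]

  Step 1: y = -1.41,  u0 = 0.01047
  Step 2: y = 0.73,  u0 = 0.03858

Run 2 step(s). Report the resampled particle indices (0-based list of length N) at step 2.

step 1: w=[0.0177, 0.0556, 0.2508, 0.2912, 0.2003, 0.1555, 0.0288, 0.0000, 0.0000, 0.0000]  mean=-1.3472  Neff=4.6247  idx=[0, 2, 2, 2, 3, 3, 3, 4, 4, 5]
step 2: w=[0.0000, 0.0092, 0.0092, 0.0092, 0.0274, 0.0274, 0.0274, 0.2598, 0.2598, 0.3706]  mean=-0.6621  Neff=3.6378  idx=[4, 7, 7, 7, 8, 8, 9, 9, 9, 9]

resampled_idx = [4, 7, 7, 7, 8, 8, 9, 9, 9, 9]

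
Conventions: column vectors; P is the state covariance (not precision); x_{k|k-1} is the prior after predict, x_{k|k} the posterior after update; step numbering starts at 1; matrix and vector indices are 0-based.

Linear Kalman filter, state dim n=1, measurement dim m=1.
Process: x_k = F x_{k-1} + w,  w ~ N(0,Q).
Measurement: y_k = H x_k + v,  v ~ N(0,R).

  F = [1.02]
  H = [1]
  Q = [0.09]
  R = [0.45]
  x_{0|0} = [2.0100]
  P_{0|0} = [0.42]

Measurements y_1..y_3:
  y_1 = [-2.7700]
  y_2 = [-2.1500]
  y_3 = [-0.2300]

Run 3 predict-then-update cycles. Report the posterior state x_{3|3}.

x_post = [-0.8620]

step 1: x^-=[2.0502]  P^-=[0.5270]  S=[0.9770]  K=[0.5394]  nu=[-4.8202]  x^+=[-0.5498]  P^+=[0.2427]
step 2: x^-=[-0.5608]  P^-=[0.3425]  S=[0.7925]  K=[0.4322]  nu=[-1.5892]  x^+=[-1.2476]  P^+=[0.1945]
step 3: x^-=[-1.2726]  P^-=[0.2923]  S=[0.7423]  K=[0.3938]  nu=[1.0426]  x^+=[-0.8620]  P^+=[0.1772]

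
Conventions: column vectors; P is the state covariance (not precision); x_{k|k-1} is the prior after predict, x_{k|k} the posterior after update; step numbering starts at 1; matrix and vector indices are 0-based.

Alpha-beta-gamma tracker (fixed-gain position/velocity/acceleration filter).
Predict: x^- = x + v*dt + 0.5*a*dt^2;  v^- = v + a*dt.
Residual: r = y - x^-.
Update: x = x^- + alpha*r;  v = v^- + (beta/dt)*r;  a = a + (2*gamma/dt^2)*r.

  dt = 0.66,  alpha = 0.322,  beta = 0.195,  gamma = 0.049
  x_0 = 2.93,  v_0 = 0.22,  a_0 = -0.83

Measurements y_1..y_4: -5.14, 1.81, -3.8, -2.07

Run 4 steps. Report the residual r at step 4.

step 1: x_pred=2.8944  r=-8.0344  x^+=0.3073  v^+=-2.7016  a^+=-2.6376
step 2: x_pred=-2.0502  r=3.8602  x^+=-0.8072  v^+=-3.3019  a^+=-1.7691
step 3: x_pred=-3.3718  r=-0.4282  x^+=-3.5097  v^+=-4.5960  a^+=-1.8655
step 4: x_pred=-6.9493  r=4.8793  x^+=-5.3782  v^+=-4.3856  a^+=-0.7677

resid = 4.8793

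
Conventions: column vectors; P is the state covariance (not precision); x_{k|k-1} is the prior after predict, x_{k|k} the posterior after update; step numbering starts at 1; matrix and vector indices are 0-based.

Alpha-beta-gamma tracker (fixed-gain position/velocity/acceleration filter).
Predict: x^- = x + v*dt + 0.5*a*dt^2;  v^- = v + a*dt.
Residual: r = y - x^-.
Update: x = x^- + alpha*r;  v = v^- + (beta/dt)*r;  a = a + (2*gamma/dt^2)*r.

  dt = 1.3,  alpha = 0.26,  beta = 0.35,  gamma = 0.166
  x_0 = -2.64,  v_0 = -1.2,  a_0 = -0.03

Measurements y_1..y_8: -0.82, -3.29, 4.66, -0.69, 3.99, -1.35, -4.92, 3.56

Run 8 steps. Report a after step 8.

a_post = -2.1596

step 1: x_pred=-4.2254  r=3.4054  x^+=-3.3400  v^+=-0.3222  a^+=0.6390
step 2: x_pred=-3.2188  r=-0.0712  x^+=-3.2373  v^+=0.4893  a^+=0.6250
step 3: x_pred=-2.0731  r=6.7331  x^+=-0.3225  v^+=3.1146  a^+=1.9477
step 4: x_pred=5.3723  r=-6.0623  x^+=3.7961  v^+=4.0145  a^+=0.7568
step 5: x_pred=9.6544  r=-5.6644  x^+=8.1816  v^+=3.4732  a^+=-0.3560
step 6: x_pred=12.3960  r=-13.7460  x^+=8.8221  v^+=-0.6904  a^+=-3.0564
step 7: x_pred=5.3419  r=-10.2619  x^+=2.6738  v^+=-7.4265  a^+=-5.0723
step 8: x_pred=-11.2669  r=14.8269  x^+=-7.4119  v^+=-10.0287  a^+=-2.1596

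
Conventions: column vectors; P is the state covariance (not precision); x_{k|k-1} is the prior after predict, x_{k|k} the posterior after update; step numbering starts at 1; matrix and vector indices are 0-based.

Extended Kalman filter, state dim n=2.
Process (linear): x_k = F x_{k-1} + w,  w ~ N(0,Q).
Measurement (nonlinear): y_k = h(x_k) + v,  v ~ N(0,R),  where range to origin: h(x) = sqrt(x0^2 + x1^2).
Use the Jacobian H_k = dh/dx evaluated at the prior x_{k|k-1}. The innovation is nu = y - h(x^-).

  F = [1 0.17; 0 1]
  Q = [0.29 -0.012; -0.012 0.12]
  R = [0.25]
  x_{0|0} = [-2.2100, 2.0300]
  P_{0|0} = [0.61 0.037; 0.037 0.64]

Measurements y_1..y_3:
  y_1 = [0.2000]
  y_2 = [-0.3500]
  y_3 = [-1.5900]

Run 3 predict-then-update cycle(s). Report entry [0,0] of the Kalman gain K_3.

step 1: x^-=[-1.8649, 2.0300]  P^-=[0.9311 0.1338; 0.1338 0.7600]  H_jac=[-0.6765 0.7364]  S=[0.9550]  K=[-0.5564; 0.4913]  nu=[-2.5566]  x^+=[-0.4424, 0.7740]  P^+=[0.6354 0.3948; 0.3948 0.5295]
step 2: x^-=[-0.3108, 0.7740]  P^-=[1.0750 0.4729; 0.4729 0.6495]  H_jac=[-0.3726 0.9280]  S=[0.6316]  K=[0.0606; 0.6754]  nu=[-1.1841]  x^+=[-0.3825, -0.0257]  P^+=[1.0727 0.4470; 0.4470 0.3614]
step 3: x^-=[-0.3869, -0.0257]  P^-=[1.5251 0.4965; 0.4965 0.4814]  H_jac=[-0.9978 -0.0662]  S=[1.8361]  K=[-0.8467; -0.2872]  nu=[-1.9777]  x^+=[1.2876, 0.5423]  P^+=[0.2088 0.0500; 0.0500 0.3300]

K[0,0] = -0.8467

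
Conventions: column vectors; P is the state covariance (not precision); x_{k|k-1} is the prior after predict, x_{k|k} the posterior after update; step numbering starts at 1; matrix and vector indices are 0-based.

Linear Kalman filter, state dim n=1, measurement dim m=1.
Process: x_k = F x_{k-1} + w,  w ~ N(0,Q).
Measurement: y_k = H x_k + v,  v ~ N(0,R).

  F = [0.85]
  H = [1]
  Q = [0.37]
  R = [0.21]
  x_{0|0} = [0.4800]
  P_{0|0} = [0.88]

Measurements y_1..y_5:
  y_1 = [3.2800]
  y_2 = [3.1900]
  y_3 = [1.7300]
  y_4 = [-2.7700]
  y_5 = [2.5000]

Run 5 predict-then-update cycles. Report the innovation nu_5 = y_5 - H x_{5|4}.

innov = [3.6977]

step 1: x^-=[0.4080]  P^-=[1.0058]  S=[1.2158]  K=[0.8273]  nu=[2.8720]  x^+=[2.7839]  P^+=[0.1737]
step 2: x^-=[2.3663]  P^-=[0.4955]  S=[0.7055]  K=[0.7023]  nu=[0.8237]  x^+=[2.9448]  P^+=[0.1475]
step 3: x^-=[2.5031]  P^-=[0.4766]  S=[0.6866]  K=[0.6941]  nu=[-0.7731]  x^+=[1.9665]  P^+=[0.1458]
step 4: x^-=[1.6715]  P^-=[0.4753]  S=[0.6853]  K=[0.6936]  nu=[-4.4415]  x^+=[-1.4090]  P^+=[0.1457]
step 5: x^-=[-1.1977]  P^-=[0.4752]  S=[0.6852]  K=[0.6935]  nu=[3.6977]  x^+=[1.3668]  P^+=[0.1456]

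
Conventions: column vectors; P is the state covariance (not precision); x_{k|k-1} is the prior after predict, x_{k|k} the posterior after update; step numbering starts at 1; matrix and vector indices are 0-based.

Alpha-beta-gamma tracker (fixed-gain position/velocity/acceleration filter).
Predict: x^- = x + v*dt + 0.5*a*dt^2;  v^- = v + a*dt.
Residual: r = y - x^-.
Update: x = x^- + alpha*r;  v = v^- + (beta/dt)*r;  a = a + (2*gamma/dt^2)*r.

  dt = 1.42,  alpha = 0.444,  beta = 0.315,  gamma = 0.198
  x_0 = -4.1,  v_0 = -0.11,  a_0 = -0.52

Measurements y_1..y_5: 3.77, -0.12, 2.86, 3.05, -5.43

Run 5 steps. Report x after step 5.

x_post = 2.4367

step 1: x_pred=-4.7805  r=8.5505  x^+=-0.9841  v^+=1.0484  a^+=1.1592
step 2: x_pred=1.6733  r=-1.7933  x^+=0.8771  v^+=2.2966  a^+=0.8070
step 3: x_pred=4.9520  r=-2.0920  x^+=4.0231  v^+=2.9786  a^+=0.3962
step 4: x_pred=8.6521  r=-5.6021  x^+=6.1648  v^+=2.2984  a^+=-0.7040
step 5: x_pred=8.7188  r=-14.1488  x^+=2.4367  v^+=-1.8399  a^+=-3.4827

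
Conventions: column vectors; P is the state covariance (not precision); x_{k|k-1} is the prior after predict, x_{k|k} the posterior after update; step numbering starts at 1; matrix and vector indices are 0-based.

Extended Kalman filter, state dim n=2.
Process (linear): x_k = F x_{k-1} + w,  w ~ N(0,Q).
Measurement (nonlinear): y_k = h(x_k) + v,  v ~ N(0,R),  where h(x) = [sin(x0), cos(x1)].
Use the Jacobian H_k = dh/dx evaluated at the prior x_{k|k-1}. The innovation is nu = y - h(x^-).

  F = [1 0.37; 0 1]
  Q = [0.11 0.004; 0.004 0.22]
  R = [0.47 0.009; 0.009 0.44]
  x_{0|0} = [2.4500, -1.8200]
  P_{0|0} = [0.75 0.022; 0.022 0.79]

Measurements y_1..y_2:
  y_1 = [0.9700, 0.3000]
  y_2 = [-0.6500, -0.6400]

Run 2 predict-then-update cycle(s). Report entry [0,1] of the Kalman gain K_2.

K[0,1] = 0.1954

step 1: x^-=[1.7766, -1.8200]  P^-=[0.9844 0.3183; 0.3183 1.0100]  H_jac=[-0.2044 0.0000; 0.0000 0.9691]  S=[0.5111 -0.0540; -0.0540 1.3886]  K=[-0.3716 0.2077; -0.0530 0.7028]  nu=[-0.0089, 0.5466]  x^+=[1.8934, -1.4353]  P^+=[0.8456 0.0908; 0.0908 0.3186]
step 2: x^-=[1.3624, -1.4353]  P^-=[1.0664 0.2127; 0.2127 0.5386]  H_jac=[0.2069 0.0000; 0.0000 0.9908]  S=[0.5157 0.0526; 0.0526 0.9688]  K=[0.4080 0.1954; 0.0293 0.5493]  nu=[-1.6284, -0.7750]  x^+=[0.5465, -1.9088]  P^+=[0.9352 0.0905; 0.0905 0.2442]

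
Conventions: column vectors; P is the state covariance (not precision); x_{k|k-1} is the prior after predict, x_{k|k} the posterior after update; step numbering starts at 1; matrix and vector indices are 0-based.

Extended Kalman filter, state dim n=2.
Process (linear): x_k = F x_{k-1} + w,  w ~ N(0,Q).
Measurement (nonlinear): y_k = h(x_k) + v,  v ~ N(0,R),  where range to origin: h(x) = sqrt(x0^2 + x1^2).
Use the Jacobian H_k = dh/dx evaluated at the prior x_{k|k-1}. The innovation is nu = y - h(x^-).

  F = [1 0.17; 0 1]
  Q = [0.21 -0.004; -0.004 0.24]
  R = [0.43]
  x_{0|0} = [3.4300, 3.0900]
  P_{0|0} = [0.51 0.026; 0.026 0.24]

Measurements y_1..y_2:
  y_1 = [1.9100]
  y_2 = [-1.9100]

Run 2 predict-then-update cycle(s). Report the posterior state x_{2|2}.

step 1: x^-=[3.9553, 3.0900]  P^-=[0.7358 0.0628; 0.0628 0.4800]  H_jac=[0.7880 0.6156]  S=[1.1298]  K=[0.5474; 0.3054]  nu=[-3.1092]  x^+=[2.2532, 2.1406]  P^+=[0.3972 -0.1261; -0.1261 0.3747]
step 2: x^-=[2.6171, 2.1406]  P^-=[0.5752 -0.0664; -0.0664 0.6147]  H_jac=[0.7741 0.6331]  S=[0.9559]  K=[0.4218; 0.3533]  nu=[-5.2910]  x^+=[0.3855, 0.2711]  P^+=[0.4051 -0.2088; -0.2088 0.4953]

x_post = [0.3855, 0.2711]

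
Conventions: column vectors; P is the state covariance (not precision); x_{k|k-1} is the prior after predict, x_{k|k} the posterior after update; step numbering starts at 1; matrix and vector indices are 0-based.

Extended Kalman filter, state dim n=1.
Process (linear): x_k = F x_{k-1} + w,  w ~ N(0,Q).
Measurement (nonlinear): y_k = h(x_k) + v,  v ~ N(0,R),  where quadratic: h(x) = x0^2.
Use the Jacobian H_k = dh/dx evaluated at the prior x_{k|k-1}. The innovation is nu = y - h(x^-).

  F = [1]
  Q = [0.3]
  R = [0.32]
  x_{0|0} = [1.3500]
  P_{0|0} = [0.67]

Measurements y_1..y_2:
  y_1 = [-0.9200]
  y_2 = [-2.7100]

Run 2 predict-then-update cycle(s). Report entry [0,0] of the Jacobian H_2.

step 1: x^-=[1.3500]  P^-=[0.9700]  H_jac=[2.7000]  S=[7.3913]  K=[0.3543]  nu=[-2.7425]  x^+=[0.3782]  P^+=[0.0420]
step 2: x^-=[0.3782]  P^-=[0.3420]  H_jac=[0.7565]  S=[0.5157]  K=[0.5017]  nu=[-2.8531]  x^+=[-1.0530]  P^+=[0.2122]

H_jac[0,0] = 0.7565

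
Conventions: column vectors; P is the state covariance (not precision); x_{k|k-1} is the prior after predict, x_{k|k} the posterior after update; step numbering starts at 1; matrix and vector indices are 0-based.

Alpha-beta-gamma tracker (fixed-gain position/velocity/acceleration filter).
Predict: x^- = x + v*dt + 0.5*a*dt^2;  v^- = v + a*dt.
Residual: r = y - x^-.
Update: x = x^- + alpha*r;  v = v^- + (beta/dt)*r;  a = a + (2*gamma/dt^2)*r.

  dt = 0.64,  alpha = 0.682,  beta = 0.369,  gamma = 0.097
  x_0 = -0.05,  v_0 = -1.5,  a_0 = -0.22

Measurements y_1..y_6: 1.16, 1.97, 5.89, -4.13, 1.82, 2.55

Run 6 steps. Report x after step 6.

x_post = 1.7754

step 1: x_pred=-1.0551  r=2.2151  x^+=0.4556  v^+=-0.3637  a^+=0.8291
step 2: x_pred=0.3927  r=1.5773  x^+=1.4684  v^+=1.0764  a^+=1.5762
step 3: x_pred=2.4801  r=3.4099  x^+=4.8057  v^+=4.0512  a^+=3.1912
step 4: x_pred=8.0520  r=-12.1820  x^+=-0.2561  v^+=-0.9301  a^+=-2.5785
step 5: x_pred=-1.3795  r=3.1995  x^+=0.8026  v^+=-0.7357  a^+=-1.0632
step 6: x_pred=0.1140  r=2.4360  x^+=1.7754  v^+=-0.0116  a^+=0.0906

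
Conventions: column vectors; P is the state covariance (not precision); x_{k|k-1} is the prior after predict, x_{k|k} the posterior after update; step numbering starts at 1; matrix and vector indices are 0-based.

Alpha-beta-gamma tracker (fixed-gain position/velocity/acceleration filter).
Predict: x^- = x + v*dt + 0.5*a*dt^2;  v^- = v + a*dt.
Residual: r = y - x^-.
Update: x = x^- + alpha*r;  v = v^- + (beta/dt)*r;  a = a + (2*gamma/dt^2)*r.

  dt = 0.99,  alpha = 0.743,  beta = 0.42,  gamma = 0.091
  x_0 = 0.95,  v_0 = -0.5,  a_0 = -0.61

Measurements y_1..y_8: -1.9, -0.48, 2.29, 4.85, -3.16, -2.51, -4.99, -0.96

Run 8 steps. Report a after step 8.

step 1: x_pred=0.1561  r=-2.0561  x^+=-1.3716  v^+=-1.9762  a^+=-0.9918
step 2: x_pred=-3.8140  r=3.3340  x^+=-1.3368  v^+=-1.5436  a^+=-0.3727
step 3: x_pred=-3.0477  r=5.3377  x^+=0.9182  v^+=0.3519  a^+=0.6185
step 4: x_pred=1.5697  r=3.2803  x^+=4.0070  v^+=2.3558  a^+=1.2276
step 5: x_pred=6.9408  r=-10.1008  x^+=-0.5641  v^+=-0.7140  a^+=-0.6480
step 6: x_pred=-1.5885  r=-0.9215  x^+=-2.2732  v^+=-1.7465  a^+=-0.8192
step 7: x_pred=-4.4036  r=-0.5864  x^+=-4.8393  v^+=-2.8062  a^+=-0.9280
step 8: x_pred=-8.0723  r=7.1123  x^+=-2.7879  v^+=-0.7077  a^+=0.3927

a_post = 0.3927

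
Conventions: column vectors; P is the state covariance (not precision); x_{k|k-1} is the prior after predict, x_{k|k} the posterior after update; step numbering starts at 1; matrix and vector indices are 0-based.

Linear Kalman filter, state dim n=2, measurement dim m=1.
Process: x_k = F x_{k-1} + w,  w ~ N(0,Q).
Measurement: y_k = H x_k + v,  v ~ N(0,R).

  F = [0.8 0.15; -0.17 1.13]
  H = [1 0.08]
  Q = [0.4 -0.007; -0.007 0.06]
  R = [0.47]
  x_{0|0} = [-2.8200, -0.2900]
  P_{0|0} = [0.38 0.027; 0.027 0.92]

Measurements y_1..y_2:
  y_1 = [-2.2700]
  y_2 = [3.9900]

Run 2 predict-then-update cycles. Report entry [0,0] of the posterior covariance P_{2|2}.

P_post[0,0] = 0.2609

step 1: x^-=[-2.2995, 0.1517]  P^-=[0.6704 0.1210; 0.1210 1.2354]  S=[1.1676]  K=[0.5824; 0.1882]  nu=[0.0174]  x^+=[-2.2894, 0.1550]  P^+=[0.2743 -0.0070; -0.0070 1.1940]
step 2: x^-=[-1.8083, 0.5643]  P^-=[0.6007 0.1519; 0.1519 1.5952]  S=[1.1052]  K=[0.5545; 0.2529]  nu=[5.7531]  x^+=[1.3820, 2.0192]  P^+=[0.2609 -0.0031; -0.0031 1.5245]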